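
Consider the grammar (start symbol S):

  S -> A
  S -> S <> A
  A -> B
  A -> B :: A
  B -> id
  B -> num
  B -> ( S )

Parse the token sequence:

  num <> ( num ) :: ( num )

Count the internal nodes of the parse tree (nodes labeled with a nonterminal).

14

[S [S [A [B num]]] <> [A [B ( [S [A [B num]]] )] :: [A [B ( [S [A [B num]]] )]]]]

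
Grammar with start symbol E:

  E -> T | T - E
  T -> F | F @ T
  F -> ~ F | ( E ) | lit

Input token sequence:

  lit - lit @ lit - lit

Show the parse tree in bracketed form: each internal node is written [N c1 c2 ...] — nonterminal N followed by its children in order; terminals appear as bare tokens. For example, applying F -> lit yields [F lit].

E
T - E
F - E
lit - E
lit - T - E
lit - F @ T - E
lit - lit @ T - E
lit - lit @ F - E
lit - lit @ lit - E
lit - lit @ lit - T
lit - lit @ lit - F
lit - lit @ lit - lit

[E [T [F lit]] - [E [T [F lit] @ [T [F lit]]] - [E [T [F lit]]]]]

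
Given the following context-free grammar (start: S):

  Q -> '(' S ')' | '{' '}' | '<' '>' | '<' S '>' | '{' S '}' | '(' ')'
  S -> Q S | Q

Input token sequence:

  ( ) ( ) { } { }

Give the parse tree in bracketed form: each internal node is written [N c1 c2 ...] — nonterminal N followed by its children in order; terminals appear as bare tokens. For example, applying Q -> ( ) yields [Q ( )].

S
Q S
( ) S
( ) Q S
( ) ( ) S
( ) ( ) Q S
( ) ( ) { } S
( ) ( ) { } Q
( ) ( ) { } { }

[S [Q ( )] [S [Q ( )] [S [Q { }] [S [Q { }]]]]]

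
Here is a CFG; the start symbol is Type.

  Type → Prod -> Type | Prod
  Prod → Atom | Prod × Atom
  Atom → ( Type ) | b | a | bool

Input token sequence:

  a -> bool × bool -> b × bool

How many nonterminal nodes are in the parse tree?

[Type [Prod [Atom a]] -> [Type [Prod [Prod [Atom bool]] × [Atom bool]] -> [Type [Prod [Prod [Atom b]] × [Atom bool]]]]]

13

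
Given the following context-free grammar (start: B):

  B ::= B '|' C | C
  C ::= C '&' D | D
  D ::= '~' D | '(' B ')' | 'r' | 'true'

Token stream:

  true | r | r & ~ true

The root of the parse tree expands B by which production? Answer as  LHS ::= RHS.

B ::= B '|' C

[B [B [B [C [D true]]] | [C [D r]]] | [C [C [D r]] & [D ~ [D true]]]]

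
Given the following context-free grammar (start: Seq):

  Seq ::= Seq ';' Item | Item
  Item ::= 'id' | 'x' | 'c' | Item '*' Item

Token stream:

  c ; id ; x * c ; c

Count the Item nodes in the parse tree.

[Seq [Seq [Seq [Seq [Item c]] ; [Item id]] ; [Item [Item x] * [Item c]]] ; [Item c]]

6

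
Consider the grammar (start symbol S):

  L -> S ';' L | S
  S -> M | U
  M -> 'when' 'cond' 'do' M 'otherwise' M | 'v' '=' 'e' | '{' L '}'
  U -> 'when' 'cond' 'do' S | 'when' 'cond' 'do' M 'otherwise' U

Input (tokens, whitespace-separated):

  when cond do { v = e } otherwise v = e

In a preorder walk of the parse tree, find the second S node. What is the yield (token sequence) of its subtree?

[S [M when cond do [M { [L [S [M v = e]]] }] otherwise [M v = e]]]

v = e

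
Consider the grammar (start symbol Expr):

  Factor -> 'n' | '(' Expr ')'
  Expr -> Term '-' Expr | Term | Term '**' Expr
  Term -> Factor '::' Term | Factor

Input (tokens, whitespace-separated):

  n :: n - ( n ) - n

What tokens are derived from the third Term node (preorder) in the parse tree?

[Expr [Term [Factor n] :: [Term [Factor n]]] - [Expr [Term [Factor ( [Expr [Term [Factor n]]] )]] - [Expr [Term [Factor n]]]]]

( n )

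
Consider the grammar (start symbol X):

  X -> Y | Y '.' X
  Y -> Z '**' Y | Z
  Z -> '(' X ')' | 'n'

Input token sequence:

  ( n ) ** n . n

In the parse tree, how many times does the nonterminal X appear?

[X [Y [Z ( [X [Y [Z n]]] )] ** [Y [Z n]]] . [X [Y [Z n]]]]

3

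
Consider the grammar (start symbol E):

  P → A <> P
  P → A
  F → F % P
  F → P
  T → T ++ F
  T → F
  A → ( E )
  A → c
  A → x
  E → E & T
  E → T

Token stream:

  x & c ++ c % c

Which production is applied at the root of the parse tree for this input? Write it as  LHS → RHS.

[E [E [T [F [P [A x]]]]] & [T [T [F [P [A c]]]] ++ [F [F [P [A c]]] % [P [A c]]]]]

E → E & T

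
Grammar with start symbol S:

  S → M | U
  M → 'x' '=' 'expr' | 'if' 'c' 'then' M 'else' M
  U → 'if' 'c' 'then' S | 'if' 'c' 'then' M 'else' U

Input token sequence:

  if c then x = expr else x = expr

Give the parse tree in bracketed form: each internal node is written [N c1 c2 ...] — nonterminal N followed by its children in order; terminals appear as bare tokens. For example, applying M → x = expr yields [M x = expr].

[S [M if c then [M x = expr] else [M x = expr]]]

S
M
if c then M else M
if c then x = expr else M
if c then x = expr else x = expr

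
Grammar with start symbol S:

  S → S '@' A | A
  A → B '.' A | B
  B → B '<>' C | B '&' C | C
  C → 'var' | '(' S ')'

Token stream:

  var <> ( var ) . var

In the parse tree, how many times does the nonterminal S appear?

2

[S [A [B [B [C var]] <> [C ( [S [A [B [C var]]]] )]] . [A [B [C var]]]]]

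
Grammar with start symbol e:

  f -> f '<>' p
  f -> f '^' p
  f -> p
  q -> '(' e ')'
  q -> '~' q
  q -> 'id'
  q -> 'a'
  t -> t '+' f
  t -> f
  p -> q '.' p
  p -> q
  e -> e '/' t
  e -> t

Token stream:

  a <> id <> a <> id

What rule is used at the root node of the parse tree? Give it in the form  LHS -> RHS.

e -> t

[e [t [f [f [f [f [p [q a]]] <> [p [q id]]] <> [p [q a]]] <> [p [q id]]]]]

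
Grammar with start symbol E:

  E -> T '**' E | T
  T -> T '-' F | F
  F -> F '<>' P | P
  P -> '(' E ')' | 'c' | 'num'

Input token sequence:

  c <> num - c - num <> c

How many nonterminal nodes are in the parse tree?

[E [T [T [T [F [F [P c]] <> [P num]]] - [F [P c]]] - [F [F [P num]] <> [P c]]]]

14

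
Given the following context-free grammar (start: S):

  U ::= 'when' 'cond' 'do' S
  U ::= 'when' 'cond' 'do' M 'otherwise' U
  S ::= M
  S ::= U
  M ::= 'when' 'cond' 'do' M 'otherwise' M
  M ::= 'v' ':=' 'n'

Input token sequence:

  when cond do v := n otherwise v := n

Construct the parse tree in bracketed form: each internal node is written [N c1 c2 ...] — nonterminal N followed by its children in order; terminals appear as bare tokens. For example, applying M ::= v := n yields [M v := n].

[S [M when cond do [M v := n] otherwise [M v := n]]]

S
M
when cond do M otherwise M
when cond do v := n otherwise M
when cond do v := n otherwise v := n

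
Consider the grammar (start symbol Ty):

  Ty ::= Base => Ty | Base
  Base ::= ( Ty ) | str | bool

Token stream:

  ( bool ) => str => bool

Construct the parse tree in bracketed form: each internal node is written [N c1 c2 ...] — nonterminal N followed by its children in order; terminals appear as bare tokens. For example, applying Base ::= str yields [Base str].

Ty
Base => Ty
( Ty ) => Ty
( Base ) => Ty
( bool ) => Ty
( bool ) => Base => Ty
( bool ) => str => Ty
( bool ) => str => Base
( bool ) => str => bool

[Ty [Base ( [Ty [Base bool]] )] => [Ty [Base str] => [Ty [Base bool]]]]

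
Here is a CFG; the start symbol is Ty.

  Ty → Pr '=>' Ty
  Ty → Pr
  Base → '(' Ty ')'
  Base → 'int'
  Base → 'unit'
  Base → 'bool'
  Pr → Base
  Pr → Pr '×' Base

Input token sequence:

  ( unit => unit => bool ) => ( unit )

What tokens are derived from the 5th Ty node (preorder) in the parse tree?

( unit )

[Ty [Pr [Base ( [Ty [Pr [Base unit]] => [Ty [Pr [Base unit]] => [Ty [Pr [Base bool]]]]] )]] => [Ty [Pr [Base ( [Ty [Pr [Base unit]]] )]]]]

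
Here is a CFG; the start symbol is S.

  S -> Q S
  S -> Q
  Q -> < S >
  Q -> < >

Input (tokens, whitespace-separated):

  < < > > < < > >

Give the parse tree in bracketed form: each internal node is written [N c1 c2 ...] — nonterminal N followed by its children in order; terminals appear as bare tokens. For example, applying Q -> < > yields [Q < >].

S
Q S
< S > S
< Q > S
< < > > S
< < > > Q
< < > > < S >
< < > > < Q >
< < > > < < > >

[S [Q < [S [Q < >]] >] [S [Q < [S [Q < >]] >]]]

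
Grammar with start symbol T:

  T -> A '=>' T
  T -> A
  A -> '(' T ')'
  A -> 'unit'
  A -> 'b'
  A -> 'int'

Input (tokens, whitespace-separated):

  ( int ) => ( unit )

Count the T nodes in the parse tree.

4

[T [A ( [T [A int]] )] => [T [A ( [T [A unit]] )]]]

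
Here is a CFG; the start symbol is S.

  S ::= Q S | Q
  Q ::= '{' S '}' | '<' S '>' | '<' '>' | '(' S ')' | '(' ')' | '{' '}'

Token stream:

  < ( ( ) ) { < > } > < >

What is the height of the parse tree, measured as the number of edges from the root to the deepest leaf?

[S [Q < [S [Q ( [S [Q ( )]] )] [S [Q { [S [Q < >]] }]]] >] [S [Q < >]]]

7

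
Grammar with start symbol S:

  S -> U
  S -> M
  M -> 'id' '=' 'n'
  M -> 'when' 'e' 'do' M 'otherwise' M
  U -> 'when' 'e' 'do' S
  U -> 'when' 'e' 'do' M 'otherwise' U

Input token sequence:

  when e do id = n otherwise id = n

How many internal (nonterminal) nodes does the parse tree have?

[S [M when e do [M id = n] otherwise [M id = n]]]

4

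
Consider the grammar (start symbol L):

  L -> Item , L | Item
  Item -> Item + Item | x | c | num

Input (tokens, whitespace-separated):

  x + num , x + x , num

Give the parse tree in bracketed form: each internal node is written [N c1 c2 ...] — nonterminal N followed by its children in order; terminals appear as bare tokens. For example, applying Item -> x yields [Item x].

L
Item , L
Item + Item , L
x + Item , L
x + num , L
x + num , Item , L
x + num , Item + Item , L
x + num , x + Item , L
x + num , x + x , L
x + num , x + x , Item
x + num , x + x , num

[L [Item [Item x] + [Item num]] , [L [Item [Item x] + [Item x]] , [L [Item num]]]]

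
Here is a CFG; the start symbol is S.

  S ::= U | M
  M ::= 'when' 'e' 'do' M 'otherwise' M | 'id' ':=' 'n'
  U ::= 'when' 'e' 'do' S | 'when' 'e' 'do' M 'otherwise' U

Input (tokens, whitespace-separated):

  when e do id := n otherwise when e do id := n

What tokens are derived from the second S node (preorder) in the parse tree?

[S [U when e do [M id := n] otherwise [U when e do [S [M id := n]]]]]

id := n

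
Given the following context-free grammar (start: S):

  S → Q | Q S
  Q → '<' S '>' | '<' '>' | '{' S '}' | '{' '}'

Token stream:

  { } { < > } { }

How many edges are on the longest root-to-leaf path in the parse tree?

5

[S [Q { }] [S [Q { [S [Q < >]] }] [S [Q { }]]]]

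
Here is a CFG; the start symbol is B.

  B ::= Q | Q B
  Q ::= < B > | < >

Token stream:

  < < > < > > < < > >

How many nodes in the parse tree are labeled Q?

5

[B [Q < [B [Q < >] [B [Q < >]]] >] [B [Q < [B [Q < >]] >]]]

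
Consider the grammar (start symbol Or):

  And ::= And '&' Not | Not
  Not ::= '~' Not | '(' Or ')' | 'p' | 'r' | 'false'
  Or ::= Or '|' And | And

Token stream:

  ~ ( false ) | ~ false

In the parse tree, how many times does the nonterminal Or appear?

[Or [Or [And [Not ~ [Not ( [Or [And [Not false]]] )]]]] | [And [Not ~ [Not false]]]]

3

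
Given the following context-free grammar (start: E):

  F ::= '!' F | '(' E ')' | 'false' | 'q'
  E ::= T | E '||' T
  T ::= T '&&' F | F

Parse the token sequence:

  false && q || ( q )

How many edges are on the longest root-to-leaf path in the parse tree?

[E [E [T [T [F false]] && [F q]]] || [T [F ( [E [T [F q]]] )]]]

6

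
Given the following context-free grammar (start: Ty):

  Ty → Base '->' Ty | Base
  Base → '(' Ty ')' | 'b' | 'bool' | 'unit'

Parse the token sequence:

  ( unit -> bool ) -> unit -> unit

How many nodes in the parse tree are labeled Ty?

5

[Ty [Base ( [Ty [Base unit] -> [Ty [Base bool]]] )] -> [Ty [Base unit] -> [Ty [Base unit]]]]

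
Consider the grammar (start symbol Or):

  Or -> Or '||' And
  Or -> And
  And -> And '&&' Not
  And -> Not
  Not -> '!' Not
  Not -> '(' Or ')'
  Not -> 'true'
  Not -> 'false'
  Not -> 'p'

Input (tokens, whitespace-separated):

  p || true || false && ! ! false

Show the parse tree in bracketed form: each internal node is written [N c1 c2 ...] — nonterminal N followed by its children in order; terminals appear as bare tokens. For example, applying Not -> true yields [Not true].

Or
Or || And
Or || And || And
And || And || And
Not || And || And
p || And || And
p || Not || And
p || true || And
p || true || And && Not
p || true || Not && Not
p || true || false && Not
p || true || false && ! Not
p || true || false && ! ! Not
p || true || false && ! ! false

[Or [Or [Or [And [Not p]]] || [And [Not true]]] || [And [And [Not false]] && [Not ! [Not ! [Not false]]]]]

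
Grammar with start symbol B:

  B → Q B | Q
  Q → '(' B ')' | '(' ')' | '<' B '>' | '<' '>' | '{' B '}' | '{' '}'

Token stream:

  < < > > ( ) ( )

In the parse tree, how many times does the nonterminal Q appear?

4

[B [Q < [B [Q < >]] >] [B [Q ( )] [B [Q ( )]]]]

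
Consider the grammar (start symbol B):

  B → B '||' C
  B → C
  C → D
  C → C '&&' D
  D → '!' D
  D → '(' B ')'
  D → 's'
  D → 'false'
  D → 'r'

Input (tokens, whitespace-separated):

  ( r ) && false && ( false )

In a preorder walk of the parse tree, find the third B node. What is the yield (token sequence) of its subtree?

[B [C [C [C [D ( [B [C [D r]]] )]] && [D false]] && [D ( [B [C [D false]]] )]]]

false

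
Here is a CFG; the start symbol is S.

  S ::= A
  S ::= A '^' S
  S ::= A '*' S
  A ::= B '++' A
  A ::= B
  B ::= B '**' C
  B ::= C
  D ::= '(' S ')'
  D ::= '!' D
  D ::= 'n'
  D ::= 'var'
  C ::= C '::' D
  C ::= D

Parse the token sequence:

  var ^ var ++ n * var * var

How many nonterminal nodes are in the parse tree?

[S [A [B [C [D var]]]] ^ [S [A [B [C [D var]]] ++ [A [B [C [D n]]]]] * [S [A [B [C [D var]]]] * [S [A [B [C [D var]]]]]]]]

24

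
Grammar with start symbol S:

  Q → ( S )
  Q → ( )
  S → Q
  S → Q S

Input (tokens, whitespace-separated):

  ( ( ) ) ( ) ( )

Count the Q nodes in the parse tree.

[S [Q ( [S [Q ( )]] )] [S [Q ( )] [S [Q ( )]]]]

4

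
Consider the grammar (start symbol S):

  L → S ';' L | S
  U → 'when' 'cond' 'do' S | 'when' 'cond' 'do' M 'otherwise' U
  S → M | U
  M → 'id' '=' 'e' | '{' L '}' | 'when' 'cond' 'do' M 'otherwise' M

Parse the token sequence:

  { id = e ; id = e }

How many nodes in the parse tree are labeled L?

2

[S [M { [L [S [M id = e]] ; [L [S [M id = e]]]] }]]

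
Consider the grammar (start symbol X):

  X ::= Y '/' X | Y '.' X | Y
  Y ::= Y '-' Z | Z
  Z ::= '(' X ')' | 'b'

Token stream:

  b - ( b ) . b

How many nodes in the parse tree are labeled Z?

[X [Y [Y [Z b]] - [Z ( [X [Y [Z b]]] )]] . [X [Y [Z b]]]]

4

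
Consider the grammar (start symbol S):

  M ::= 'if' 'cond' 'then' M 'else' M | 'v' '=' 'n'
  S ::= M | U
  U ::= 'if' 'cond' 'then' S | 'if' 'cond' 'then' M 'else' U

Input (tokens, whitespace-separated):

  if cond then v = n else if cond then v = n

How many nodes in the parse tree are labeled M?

[S [U if cond then [M v = n] else [U if cond then [S [M v = n]]]]]

2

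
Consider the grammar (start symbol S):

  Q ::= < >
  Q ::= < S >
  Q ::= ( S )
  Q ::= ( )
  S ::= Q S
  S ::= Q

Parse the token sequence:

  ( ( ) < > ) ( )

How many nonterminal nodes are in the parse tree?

8

[S [Q ( [S [Q ( )] [S [Q < >]]] )] [S [Q ( )]]]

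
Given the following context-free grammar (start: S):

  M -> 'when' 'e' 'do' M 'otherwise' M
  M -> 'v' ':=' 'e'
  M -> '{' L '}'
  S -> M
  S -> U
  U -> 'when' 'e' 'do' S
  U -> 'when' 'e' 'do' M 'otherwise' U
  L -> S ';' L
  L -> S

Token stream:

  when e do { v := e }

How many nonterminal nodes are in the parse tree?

7

[S [U when e do [S [M { [L [S [M v := e]]] }]]]]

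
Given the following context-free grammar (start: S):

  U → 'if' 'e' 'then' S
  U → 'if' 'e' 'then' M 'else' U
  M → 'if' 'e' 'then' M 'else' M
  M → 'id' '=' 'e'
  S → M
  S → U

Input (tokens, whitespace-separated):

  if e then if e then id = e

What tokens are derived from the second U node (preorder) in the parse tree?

if e then id = e

[S [U if e then [S [U if e then [S [M id = e]]]]]]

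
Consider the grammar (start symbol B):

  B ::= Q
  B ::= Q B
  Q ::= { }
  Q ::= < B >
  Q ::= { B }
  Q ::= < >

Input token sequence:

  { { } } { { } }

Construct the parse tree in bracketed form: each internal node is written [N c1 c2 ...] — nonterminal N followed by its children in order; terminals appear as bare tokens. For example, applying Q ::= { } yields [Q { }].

B
Q B
{ B } B
{ Q } B
{ { } } B
{ { } } Q
{ { } } { B }
{ { } } { Q }
{ { } } { { } }

[B [Q { [B [Q { }]] }] [B [Q { [B [Q { }]] }]]]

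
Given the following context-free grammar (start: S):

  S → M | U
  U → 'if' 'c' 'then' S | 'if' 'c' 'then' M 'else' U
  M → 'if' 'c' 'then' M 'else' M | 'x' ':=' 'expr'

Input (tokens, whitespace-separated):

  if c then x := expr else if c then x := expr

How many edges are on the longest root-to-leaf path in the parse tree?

5

[S [U if c then [M x := expr] else [U if c then [S [M x := expr]]]]]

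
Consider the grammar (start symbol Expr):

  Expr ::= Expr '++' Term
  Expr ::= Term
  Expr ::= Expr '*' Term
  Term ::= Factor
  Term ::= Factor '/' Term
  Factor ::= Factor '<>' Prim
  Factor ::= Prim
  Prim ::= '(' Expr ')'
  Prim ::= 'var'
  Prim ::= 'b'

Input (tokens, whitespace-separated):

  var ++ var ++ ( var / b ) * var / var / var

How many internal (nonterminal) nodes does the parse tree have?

[Expr [Expr [Expr [Expr [Term [Factor [Prim var]]]] ++ [Term [Factor [Prim var]]]] ++ [Term [Factor [Prim ( [Expr [Term [Factor [Prim var]] / [Term [Factor [Prim b]]]]] )]]]] * [Term [Factor [Prim var]] / [Term [Factor [Prim var]] / [Term [Factor [Prim var]]]]]]

29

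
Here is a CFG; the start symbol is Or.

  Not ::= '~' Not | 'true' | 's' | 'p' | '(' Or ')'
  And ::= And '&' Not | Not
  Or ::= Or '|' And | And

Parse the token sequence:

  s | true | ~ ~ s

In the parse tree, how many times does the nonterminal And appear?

3

[Or [Or [Or [And [Not s]]] | [And [Not true]]] | [And [Not ~ [Not ~ [Not s]]]]]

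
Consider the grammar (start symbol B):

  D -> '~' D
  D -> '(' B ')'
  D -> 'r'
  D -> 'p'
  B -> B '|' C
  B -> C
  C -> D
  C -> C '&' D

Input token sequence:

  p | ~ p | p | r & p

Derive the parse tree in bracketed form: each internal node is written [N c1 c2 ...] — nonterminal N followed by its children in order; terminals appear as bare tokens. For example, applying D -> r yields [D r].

B
B | C
B | C | C
B | C | C | C
C | C | C | C
D | C | C | C
p | C | C | C
p | D | C | C
p | ~ D | C | C
p | ~ p | C | C
p | ~ p | D | C
p | ~ p | p | C
p | ~ p | p | C & D
p | ~ p | p | D & D
p | ~ p | p | r & D
p | ~ p | p | r & p

[B [B [B [B [C [D p]]] | [C [D ~ [D p]]]] | [C [D p]]] | [C [C [D r]] & [D p]]]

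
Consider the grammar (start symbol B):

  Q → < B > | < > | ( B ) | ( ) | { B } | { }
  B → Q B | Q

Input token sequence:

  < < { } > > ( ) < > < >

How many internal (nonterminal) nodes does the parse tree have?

12

[B [Q < [B [Q < [B [Q { }]] >]] >] [B [Q ( )] [B [Q < >] [B [Q < >]]]]]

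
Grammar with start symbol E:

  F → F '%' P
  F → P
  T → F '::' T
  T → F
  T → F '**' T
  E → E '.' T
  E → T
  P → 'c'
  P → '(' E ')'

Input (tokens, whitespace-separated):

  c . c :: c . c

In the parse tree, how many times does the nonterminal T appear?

4

[E [E [E [T [F [P c]]]] . [T [F [P c]] :: [T [F [P c]]]]] . [T [F [P c]]]]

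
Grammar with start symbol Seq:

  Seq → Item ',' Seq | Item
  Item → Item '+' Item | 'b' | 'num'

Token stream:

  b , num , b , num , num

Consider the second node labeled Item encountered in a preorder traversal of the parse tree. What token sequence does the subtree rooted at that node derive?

[Seq [Item b] , [Seq [Item num] , [Seq [Item b] , [Seq [Item num] , [Seq [Item num]]]]]]

num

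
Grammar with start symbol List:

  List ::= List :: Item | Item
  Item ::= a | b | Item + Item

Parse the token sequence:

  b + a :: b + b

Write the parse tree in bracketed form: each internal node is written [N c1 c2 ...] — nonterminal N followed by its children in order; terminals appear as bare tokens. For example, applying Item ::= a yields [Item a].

List
List :: Item
Item :: Item
Item + Item :: Item
b + Item :: Item
b + a :: Item
b + a :: Item + Item
b + a :: b + Item
b + a :: b + b

[List [List [Item [Item b] + [Item a]]] :: [Item [Item b] + [Item b]]]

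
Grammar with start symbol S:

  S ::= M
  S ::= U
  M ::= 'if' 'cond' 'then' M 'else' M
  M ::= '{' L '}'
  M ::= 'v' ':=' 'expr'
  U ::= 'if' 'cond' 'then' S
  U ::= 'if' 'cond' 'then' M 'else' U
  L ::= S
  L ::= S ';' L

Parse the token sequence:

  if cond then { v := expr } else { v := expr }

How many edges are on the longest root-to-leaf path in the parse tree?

6

[S [M if cond then [M { [L [S [M v := expr]]] }] else [M { [L [S [M v := expr]]] }]]]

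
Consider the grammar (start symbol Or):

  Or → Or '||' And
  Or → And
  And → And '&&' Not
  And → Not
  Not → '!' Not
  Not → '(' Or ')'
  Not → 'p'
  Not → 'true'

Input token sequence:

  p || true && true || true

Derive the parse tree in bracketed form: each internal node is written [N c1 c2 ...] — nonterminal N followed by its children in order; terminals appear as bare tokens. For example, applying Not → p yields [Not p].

Or
Or || And
Or || And || And
And || And || And
Not || And || And
p || And || And
p || And && Not || And
p || Not && Not || And
p || true && Not || And
p || true && true || And
p || true && true || Not
p || true && true || true

[Or [Or [Or [And [Not p]]] || [And [And [Not true]] && [Not true]]] || [And [Not true]]]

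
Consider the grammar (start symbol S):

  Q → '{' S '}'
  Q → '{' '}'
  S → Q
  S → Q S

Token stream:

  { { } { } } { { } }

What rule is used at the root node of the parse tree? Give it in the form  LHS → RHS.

S → Q S

[S [Q { [S [Q { }] [S [Q { }]]] }] [S [Q { [S [Q { }]] }]]]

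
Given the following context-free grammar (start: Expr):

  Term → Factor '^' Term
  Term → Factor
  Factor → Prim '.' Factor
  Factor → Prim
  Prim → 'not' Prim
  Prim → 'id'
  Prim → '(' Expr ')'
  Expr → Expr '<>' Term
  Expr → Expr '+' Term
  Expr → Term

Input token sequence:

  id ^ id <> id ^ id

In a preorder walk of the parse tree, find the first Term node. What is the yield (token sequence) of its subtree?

[Expr [Expr [Term [Factor [Prim id]] ^ [Term [Factor [Prim id]]]]] <> [Term [Factor [Prim id]] ^ [Term [Factor [Prim id]]]]]

id ^ id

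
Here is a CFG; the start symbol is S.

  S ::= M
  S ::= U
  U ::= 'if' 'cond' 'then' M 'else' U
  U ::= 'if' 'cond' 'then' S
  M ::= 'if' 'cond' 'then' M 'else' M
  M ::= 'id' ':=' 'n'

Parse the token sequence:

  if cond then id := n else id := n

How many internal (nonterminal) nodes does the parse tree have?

4

[S [M if cond then [M id := n] else [M id := n]]]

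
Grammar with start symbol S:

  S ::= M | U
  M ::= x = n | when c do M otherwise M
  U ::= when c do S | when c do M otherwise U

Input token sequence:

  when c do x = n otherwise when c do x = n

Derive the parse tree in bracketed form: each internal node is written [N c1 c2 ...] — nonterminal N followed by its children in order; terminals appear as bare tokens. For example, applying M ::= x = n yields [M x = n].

[S [U when c do [M x = n] otherwise [U when c do [S [M x = n]]]]]

S
U
when c do M otherwise U
when c do x = n otherwise U
when c do x = n otherwise when c do S
when c do x = n otherwise when c do M
when c do x = n otherwise when c do x = n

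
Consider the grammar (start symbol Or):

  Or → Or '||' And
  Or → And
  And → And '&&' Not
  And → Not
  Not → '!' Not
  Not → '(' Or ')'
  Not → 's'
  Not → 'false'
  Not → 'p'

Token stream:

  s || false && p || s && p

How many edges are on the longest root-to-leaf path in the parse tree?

[Or [Or [Or [And [Not s]]] || [And [And [Not false]] && [Not p]]] || [And [And [Not s]] && [Not p]]]

5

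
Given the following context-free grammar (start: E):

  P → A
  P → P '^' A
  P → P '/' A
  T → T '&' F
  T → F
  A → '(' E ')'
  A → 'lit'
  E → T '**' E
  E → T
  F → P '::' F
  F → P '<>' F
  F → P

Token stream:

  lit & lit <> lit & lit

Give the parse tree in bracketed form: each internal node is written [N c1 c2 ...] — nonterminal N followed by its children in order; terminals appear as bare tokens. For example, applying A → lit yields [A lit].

E
T
T & F
T & F & F
F & F & F
P & F & F
A & F & F
lit & F & F
lit & P <> F & F
lit & A <> F & F
lit & lit <> F & F
lit & lit <> P & F
lit & lit <> A & F
lit & lit <> lit & F
lit & lit <> lit & P
lit & lit <> lit & A
lit & lit <> lit & lit

[E [T [T [T [F [P [A lit]]]] & [F [P [A lit]] <> [F [P [A lit]]]]] & [F [P [A lit]]]]]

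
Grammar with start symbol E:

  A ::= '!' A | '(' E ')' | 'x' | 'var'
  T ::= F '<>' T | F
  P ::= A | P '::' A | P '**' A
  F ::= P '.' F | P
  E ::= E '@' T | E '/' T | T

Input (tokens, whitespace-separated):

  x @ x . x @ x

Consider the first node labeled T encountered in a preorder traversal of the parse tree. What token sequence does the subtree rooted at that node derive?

x

[E [E [E [T [F [P [A x]]]]] @ [T [F [P [A x]] . [F [P [A x]]]]]] @ [T [F [P [A x]]]]]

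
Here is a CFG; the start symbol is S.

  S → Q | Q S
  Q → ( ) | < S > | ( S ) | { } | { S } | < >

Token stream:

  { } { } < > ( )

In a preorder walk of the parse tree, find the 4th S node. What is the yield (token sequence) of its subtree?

( )

[S [Q { }] [S [Q { }] [S [Q < >] [S [Q ( )]]]]]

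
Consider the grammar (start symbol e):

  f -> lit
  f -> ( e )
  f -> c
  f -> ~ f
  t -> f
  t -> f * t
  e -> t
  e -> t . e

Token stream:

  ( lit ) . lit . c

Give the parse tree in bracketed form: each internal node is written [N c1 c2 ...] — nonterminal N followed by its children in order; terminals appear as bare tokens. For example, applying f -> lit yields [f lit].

[e [t [f ( [e [t [f lit]]] )]] . [e [t [f lit]] . [e [t [f c]]]]]

e
t . e
f . e
( e ) . e
( t ) . e
( f ) . e
( lit ) . e
( lit ) . t . e
( lit ) . f . e
( lit ) . lit . e
( lit ) . lit . t
( lit ) . lit . f
( lit ) . lit . c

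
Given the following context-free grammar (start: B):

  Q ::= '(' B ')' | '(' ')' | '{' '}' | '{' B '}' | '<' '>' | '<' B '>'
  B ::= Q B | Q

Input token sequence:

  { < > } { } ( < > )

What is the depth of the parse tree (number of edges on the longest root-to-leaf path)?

[B [Q { [B [Q < >]] }] [B [Q { }] [B [Q ( [B [Q < >]] )]]]]

6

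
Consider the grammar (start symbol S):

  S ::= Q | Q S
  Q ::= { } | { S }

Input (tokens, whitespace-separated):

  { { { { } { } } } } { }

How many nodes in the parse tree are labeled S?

6

[S [Q { [S [Q { [S [Q { [S [Q { }] [S [Q { }]]] }]] }]] }] [S [Q { }]]]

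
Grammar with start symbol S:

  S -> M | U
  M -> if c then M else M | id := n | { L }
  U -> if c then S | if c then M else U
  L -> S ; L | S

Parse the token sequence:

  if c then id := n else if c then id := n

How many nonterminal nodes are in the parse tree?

[S [U if c then [M id := n] else [U if c then [S [M id := n]]]]]

6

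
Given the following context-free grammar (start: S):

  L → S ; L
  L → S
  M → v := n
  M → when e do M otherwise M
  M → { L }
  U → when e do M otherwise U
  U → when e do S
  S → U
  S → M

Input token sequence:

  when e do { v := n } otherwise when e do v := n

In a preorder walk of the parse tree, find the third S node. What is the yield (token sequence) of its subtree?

v := n

[S [U when e do [M { [L [S [M v := n]]] }] otherwise [U when e do [S [M v := n]]]]]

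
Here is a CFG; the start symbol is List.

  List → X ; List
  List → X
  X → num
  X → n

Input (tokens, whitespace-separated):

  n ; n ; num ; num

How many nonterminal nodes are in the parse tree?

8

[List [X n] ; [List [X n] ; [List [X num] ; [List [X num]]]]]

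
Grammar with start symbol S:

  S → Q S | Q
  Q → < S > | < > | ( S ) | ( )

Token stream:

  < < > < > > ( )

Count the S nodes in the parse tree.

4

[S [Q < [S [Q < >] [S [Q < >]]] >] [S [Q ( )]]]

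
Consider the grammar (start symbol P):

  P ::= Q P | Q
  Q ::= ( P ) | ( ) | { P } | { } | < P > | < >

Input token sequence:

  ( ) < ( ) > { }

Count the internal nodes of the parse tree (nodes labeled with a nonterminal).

[P [Q ( )] [P [Q < [P [Q ( )]] >] [P [Q { }]]]]

8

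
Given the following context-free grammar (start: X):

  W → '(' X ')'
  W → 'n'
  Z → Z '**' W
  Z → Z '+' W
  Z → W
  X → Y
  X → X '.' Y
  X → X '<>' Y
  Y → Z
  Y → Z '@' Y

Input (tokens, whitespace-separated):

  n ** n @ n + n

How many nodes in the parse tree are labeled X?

1

[X [Y [Z [Z [W n]] ** [W n]] @ [Y [Z [Z [W n]] + [W n]]]]]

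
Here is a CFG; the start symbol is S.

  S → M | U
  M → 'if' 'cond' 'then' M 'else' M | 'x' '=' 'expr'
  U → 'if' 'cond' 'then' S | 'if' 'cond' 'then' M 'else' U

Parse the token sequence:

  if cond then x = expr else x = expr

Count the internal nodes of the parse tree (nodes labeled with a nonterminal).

[S [M if cond then [M x = expr] else [M x = expr]]]

4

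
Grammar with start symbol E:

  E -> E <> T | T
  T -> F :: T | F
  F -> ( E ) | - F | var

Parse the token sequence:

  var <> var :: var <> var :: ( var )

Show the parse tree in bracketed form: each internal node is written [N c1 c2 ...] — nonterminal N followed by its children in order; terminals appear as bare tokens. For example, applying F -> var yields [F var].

E
E <> T
E <> T <> T
T <> T <> T
F <> T <> T
var <> T <> T
var <> F :: T <> T
var <> var :: T <> T
var <> var :: F <> T
var <> var :: var <> T
var <> var :: var <> F :: T
var <> var :: var <> var :: T
var <> var :: var <> var :: F
var <> var :: var <> var :: ( E )
var <> var :: var <> var :: ( T )
var <> var :: var <> var :: ( F )
var <> var :: var <> var :: ( var )

[E [E [E [T [F var]]] <> [T [F var] :: [T [F var]]]] <> [T [F var] :: [T [F ( [E [T [F var]]] )]]]]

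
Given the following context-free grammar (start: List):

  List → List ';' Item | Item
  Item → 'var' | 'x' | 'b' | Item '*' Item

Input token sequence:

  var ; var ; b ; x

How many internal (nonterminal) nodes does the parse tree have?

[List [List [List [List [Item var]] ; [Item var]] ; [Item b]] ; [Item x]]

8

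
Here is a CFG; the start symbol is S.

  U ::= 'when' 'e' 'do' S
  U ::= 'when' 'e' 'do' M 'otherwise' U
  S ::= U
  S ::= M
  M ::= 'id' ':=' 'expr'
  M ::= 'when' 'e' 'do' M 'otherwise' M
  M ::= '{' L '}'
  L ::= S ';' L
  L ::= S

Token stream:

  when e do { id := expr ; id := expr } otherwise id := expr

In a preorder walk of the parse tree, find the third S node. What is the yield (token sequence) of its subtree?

id := expr

[S [M when e do [M { [L [S [M id := expr]] ; [L [S [M id := expr]]]] }] otherwise [M id := expr]]]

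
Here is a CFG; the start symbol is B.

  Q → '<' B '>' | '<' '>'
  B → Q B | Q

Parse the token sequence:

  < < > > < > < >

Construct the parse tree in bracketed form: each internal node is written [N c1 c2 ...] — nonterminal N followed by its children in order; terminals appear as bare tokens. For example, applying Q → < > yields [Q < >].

B
Q B
< B > B
< Q > B
< < > > B
< < > > Q B
< < > > < > B
< < > > < > Q
< < > > < > < >

[B [Q < [B [Q < >]] >] [B [Q < >] [B [Q < >]]]]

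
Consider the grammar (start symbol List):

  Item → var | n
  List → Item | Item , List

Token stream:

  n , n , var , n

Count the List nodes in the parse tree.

[List [Item n] , [List [Item n] , [List [Item var] , [List [Item n]]]]]

4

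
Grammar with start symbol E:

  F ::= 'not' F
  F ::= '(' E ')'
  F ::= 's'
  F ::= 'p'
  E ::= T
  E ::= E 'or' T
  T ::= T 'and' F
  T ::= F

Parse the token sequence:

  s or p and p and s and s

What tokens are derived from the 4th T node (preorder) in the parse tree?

[E [E [T [F s]]] or [T [T [T [T [F p]] and [F p]] and [F s]] and [F s]]]

p and p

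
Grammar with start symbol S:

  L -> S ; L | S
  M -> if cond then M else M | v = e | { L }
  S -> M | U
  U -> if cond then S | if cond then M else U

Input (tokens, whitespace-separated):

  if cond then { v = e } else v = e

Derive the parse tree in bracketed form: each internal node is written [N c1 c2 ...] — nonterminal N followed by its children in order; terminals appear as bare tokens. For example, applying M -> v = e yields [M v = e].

[S [M if cond then [M { [L [S [M v = e]]] }] else [M v = e]]]

S
M
if cond then M else M
if cond then { L } else M
if cond then { S } else M
if cond then { M } else M
if cond then { v = e } else M
if cond then { v = e } else v = e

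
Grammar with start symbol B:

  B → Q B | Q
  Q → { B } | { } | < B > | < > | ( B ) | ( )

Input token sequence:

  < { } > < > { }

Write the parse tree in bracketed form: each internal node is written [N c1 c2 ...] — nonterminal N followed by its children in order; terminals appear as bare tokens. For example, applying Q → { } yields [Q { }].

B
Q B
< B > B
< Q > B
< { } > B
< { } > Q B
< { } > < > B
< { } > < > Q
< { } > < > { }

[B [Q < [B [Q { }]] >] [B [Q < >] [B [Q { }]]]]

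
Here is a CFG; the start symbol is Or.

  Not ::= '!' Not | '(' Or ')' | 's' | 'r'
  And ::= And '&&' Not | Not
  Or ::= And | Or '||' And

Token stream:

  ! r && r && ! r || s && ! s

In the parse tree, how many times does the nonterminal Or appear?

2

[Or [Or [And [And [And [Not ! [Not r]]] && [Not r]] && [Not ! [Not r]]]] || [And [And [Not s]] && [Not ! [Not s]]]]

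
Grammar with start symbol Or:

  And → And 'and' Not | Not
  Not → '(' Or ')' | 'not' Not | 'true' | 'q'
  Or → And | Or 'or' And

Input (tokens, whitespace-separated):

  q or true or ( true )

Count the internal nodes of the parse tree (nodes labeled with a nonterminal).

12

[Or [Or [Or [And [Not q]]] or [And [Not true]]] or [And [Not ( [Or [And [Not true]]] )]]]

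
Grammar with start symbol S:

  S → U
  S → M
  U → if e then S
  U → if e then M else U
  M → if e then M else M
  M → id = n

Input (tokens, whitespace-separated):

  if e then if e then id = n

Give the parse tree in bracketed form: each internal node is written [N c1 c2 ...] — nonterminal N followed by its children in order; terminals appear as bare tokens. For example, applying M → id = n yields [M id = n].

S
U
if e then S
if e then U
if e then if e then S
if e then if e then M
if e then if e then id = n

[S [U if e then [S [U if e then [S [M id = n]]]]]]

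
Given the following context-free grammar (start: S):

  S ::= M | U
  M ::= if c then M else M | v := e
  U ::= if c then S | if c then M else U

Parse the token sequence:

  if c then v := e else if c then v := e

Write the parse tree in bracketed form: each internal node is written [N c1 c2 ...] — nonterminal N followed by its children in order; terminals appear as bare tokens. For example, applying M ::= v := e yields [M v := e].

[S [U if c then [M v := e] else [U if c then [S [M v := e]]]]]

S
U
if c then M else U
if c then v := e else U
if c then v := e else if c then S
if c then v := e else if c then M
if c then v := e else if c then v := e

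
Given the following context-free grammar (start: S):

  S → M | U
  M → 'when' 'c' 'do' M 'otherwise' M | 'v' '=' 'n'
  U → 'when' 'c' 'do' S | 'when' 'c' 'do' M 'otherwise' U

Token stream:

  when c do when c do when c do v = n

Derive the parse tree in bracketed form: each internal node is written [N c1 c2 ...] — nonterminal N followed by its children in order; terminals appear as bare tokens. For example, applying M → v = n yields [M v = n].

[S [U when c do [S [U when c do [S [U when c do [S [M v = n]]]]]]]]

S
U
when c do S
when c do U
when c do when c do S
when c do when c do U
when c do when c do when c do S
when c do when c do when c do M
when c do when c do when c do v = n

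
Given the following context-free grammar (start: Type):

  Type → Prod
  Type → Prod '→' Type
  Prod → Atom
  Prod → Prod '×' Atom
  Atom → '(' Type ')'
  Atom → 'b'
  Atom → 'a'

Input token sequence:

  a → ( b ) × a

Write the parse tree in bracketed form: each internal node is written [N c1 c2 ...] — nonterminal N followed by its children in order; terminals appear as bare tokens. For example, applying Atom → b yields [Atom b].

Type
Prod → Type
Atom → Type
a → Type
a → Prod
a → Prod × Atom
a → Atom × Atom
a → ( Type ) × Atom
a → ( Prod ) × Atom
a → ( Atom ) × Atom
a → ( b ) × Atom
a → ( b ) × a

[Type [Prod [Atom a]] → [Type [Prod [Prod [Atom ( [Type [Prod [Atom b]]] )]] × [Atom a]]]]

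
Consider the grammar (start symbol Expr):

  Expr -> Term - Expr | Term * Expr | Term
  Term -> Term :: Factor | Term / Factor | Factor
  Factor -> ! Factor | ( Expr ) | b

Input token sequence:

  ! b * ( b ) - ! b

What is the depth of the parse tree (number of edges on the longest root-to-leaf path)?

7

[Expr [Term [Factor ! [Factor b]]] * [Expr [Term [Factor ( [Expr [Term [Factor b]]] )]] - [Expr [Term [Factor ! [Factor b]]]]]]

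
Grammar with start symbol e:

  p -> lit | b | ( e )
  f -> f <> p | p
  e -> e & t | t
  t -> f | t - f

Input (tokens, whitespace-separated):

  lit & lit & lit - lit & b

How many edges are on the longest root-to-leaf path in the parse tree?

7

[e [e [e [e [t [f [p lit]]]] & [t [f [p lit]]]] & [t [t [f [p lit]]] - [f [p lit]]]] & [t [f [p b]]]]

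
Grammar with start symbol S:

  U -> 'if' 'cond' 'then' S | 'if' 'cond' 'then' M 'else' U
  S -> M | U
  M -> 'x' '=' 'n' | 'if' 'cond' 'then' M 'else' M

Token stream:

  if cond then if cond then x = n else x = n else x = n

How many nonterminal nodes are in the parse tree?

6

[S [M if cond then [M if cond then [M x = n] else [M x = n]] else [M x = n]]]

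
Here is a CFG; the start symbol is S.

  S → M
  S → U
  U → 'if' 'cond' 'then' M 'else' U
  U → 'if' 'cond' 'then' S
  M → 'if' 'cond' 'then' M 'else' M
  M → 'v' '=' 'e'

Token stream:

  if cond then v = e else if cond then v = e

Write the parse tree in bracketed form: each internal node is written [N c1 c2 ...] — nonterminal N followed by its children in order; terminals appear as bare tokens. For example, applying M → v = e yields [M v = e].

S
U
if cond then M else U
if cond then v = e else U
if cond then v = e else if cond then S
if cond then v = e else if cond then M
if cond then v = e else if cond then v = e

[S [U if cond then [M v = e] else [U if cond then [S [M v = e]]]]]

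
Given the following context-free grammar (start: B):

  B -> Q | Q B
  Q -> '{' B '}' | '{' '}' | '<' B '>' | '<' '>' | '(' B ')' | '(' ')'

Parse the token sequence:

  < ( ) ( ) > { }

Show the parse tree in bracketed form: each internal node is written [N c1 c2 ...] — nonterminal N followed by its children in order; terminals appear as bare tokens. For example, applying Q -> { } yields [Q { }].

B
Q B
< B > B
< Q B > B
< ( ) B > B
< ( ) Q > B
< ( ) ( ) > B
< ( ) ( ) > Q
< ( ) ( ) > { }

[B [Q < [B [Q ( )] [B [Q ( )]]] >] [B [Q { }]]]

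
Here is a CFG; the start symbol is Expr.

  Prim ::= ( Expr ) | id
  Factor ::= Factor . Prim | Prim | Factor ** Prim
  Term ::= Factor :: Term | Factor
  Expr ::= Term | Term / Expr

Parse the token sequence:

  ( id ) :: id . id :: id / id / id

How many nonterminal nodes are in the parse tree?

24

[Expr [Term [Factor [Prim ( [Expr [Term [Factor [Prim id]]]] )]] :: [Term [Factor [Factor [Prim id]] . [Prim id]] :: [Term [Factor [Prim id]]]]] / [Expr [Term [Factor [Prim id]]] / [Expr [Term [Factor [Prim id]]]]]]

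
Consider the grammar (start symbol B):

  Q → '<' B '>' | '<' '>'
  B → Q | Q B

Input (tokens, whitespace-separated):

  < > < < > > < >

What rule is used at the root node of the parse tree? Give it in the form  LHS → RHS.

[B [Q < >] [B [Q < [B [Q < >]] >] [B [Q < >]]]]

B → Q B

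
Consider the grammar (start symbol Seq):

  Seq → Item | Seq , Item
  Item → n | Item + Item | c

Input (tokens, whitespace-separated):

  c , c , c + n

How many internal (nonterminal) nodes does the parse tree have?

[Seq [Seq [Seq [Item c]] , [Item c]] , [Item [Item c] + [Item n]]]

8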